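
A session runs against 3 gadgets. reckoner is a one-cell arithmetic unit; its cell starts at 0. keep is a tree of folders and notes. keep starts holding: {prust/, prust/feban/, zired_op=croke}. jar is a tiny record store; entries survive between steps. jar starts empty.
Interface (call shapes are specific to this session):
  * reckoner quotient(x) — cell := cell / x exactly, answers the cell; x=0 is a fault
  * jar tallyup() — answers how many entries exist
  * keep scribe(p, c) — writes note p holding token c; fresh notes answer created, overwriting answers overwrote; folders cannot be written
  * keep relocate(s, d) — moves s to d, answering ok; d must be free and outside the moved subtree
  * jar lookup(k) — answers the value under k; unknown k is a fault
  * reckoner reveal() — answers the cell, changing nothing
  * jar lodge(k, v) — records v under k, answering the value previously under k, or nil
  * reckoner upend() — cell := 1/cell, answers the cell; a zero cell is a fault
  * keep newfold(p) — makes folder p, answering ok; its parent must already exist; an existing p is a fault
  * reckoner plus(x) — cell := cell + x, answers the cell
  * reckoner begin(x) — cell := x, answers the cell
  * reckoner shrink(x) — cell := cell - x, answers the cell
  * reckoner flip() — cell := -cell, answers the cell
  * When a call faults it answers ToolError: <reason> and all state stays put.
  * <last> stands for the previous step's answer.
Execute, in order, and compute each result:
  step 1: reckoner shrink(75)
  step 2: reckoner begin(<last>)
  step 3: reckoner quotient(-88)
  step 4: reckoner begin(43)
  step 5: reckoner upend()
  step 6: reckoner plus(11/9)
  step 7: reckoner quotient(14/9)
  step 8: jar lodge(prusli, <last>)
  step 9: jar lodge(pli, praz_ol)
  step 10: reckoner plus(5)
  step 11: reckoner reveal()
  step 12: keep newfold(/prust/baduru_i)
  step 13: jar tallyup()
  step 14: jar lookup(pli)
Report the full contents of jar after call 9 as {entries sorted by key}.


Answer: {pli=praz_ol, prusli=241/301}

Derivation:
% 1. reckoner shrink(x: 75) == -75
% 2. reckoner begin(x: <last>) == -75
% 3. reckoner quotient(x: -88) == 75/88
% 4. reckoner begin(x: 43) == 43
% 5. reckoner upend() == 1/43
% 6. reckoner plus(x: 11/9) == 482/387
% 7. reckoner quotient(x: 14/9) == 241/301
% 8. jar lodge(k: prusli, v: <last>) == nil
% 9. jar lodge(k: pli, v: praz_ol) == nil
% 10. reckoner plus(x: 5) == 1746/301
% 11. reckoner reveal() == 1746/301
% 12. keep newfold(p: /prust/baduru_i) == ok
% 13. jar tallyup() == 2
% 14. jar lookup(k: pli) == praz_ol


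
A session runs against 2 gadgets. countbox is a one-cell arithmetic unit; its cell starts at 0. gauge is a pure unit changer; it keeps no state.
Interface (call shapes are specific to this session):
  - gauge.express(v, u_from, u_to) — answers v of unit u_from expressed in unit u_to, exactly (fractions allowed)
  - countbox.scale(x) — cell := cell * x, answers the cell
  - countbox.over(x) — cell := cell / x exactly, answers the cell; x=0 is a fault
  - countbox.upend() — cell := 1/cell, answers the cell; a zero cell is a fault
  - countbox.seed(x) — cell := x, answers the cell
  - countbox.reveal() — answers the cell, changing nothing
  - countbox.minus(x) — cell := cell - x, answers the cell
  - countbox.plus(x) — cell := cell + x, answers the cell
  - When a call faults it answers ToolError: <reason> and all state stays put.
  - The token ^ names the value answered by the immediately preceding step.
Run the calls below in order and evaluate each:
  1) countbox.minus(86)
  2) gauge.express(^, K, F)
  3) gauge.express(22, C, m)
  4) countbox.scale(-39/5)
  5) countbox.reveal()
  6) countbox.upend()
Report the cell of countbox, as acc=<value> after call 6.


Answer: acc=5/3354

Derivation:
Next I call countbox.minus(86), and see -86.
Next I call gauge.express(^, K, F), → -61447/100.
Using gauge.express(22, C, m), — result: ToolError: incompatible units.
Now I run countbox.scale(-39/5), yielding 3354/5.
Next I call countbox.reveal, yielding 3354/5.
I try countbox.upend, — result: 5/3354.


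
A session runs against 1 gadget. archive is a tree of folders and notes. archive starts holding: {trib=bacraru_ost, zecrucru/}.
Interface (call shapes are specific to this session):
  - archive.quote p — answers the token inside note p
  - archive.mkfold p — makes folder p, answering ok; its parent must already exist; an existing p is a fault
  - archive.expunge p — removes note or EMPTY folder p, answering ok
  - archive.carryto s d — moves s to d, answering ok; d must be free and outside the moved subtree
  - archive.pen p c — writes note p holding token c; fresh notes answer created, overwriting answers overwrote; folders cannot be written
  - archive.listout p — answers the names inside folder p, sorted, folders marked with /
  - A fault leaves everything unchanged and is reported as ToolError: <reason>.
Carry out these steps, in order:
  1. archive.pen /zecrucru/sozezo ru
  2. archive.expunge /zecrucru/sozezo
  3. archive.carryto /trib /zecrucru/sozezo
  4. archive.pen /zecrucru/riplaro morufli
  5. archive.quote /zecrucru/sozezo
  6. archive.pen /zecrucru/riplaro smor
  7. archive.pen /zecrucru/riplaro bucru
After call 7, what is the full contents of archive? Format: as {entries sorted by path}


Answer: {zecrucru/, zecrucru/riplaro=bucru, zecrucru/sozezo=bacraru_ost}

Derivation:
→ archive.pen(/zecrucru/sozezo, ru)
← created
→ archive.expunge(/zecrucru/sozezo)
← ok
→ archive.carryto(/trib, /zecrucru/sozezo)
← ok
→ archive.pen(/zecrucru/riplaro, morufli)
← created
→ archive.quote(/zecrucru/sozezo)
← bacraru_ost
→ archive.pen(/zecrucru/riplaro, smor)
← overwrote
→ archive.pen(/zecrucru/riplaro, bucru)
← overwrote


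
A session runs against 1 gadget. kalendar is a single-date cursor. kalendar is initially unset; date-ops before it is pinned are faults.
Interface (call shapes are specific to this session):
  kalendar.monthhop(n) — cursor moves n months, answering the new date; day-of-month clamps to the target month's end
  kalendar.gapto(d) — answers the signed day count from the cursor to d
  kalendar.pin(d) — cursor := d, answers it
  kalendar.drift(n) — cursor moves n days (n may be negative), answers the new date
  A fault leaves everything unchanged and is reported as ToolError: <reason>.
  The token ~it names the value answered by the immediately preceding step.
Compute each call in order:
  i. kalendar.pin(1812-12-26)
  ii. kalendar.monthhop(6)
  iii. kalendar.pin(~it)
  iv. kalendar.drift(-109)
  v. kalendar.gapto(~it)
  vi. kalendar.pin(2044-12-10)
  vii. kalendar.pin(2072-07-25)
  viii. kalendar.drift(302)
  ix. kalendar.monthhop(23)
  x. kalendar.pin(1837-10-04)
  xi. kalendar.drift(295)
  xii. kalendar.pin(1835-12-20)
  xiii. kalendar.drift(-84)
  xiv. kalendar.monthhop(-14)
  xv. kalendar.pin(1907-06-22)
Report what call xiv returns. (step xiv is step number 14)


% kalendar.pin d=1812-12-26
:: 1812-12-26
% kalendar.monthhop n=6
:: 1813-06-26
% kalendar.pin d=~it
:: 1813-06-26
% kalendar.drift n=-109
:: 1813-03-09
% kalendar.gapto d=~it
:: 0
% kalendar.pin d=2044-12-10
:: 2044-12-10
% kalendar.pin d=2072-07-25
:: 2072-07-25
% kalendar.drift n=302
:: 2073-05-23
% kalendar.monthhop n=23
:: 2075-04-23
% kalendar.pin d=1837-10-04
:: 1837-10-04
% kalendar.drift n=295
:: 1838-07-26
% kalendar.pin d=1835-12-20
:: 1835-12-20
% kalendar.drift n=-84
:: 1835-09-27
% kalendar.monthhop n=-14
:: 1834-07-27
% kalendar.pin d=1907-06-22
:: 1907-06-22

Answer: 1834-07-27


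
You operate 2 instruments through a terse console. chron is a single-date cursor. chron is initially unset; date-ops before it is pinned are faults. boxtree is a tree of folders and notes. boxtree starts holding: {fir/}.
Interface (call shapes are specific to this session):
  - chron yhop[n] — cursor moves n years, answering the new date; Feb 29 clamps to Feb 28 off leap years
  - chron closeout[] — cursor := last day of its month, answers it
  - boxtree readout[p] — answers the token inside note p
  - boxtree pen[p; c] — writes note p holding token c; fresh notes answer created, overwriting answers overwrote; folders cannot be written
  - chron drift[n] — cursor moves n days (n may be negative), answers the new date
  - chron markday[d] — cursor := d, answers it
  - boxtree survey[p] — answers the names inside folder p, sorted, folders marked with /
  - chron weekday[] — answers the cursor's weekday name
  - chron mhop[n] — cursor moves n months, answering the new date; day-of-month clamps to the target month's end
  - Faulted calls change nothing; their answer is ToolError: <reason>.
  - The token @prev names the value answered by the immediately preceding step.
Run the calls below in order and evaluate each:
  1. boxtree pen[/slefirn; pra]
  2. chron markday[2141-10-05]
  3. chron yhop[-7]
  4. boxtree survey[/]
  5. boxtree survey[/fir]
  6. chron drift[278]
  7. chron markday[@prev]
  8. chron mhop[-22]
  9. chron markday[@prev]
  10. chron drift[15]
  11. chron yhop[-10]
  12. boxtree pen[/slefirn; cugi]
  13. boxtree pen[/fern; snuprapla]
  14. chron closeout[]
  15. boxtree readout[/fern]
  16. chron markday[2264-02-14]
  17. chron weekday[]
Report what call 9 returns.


$ boxtree pen p→/slefirn c→pra
= created
$ chron markday d→2141-10-05
= 2141-10-05
$ chron yhop n→-7
= 2134-10-05
$ boxtree survey p→/
= [fir/, slefirn]
$ boxtree survey p→/fir
= []
$ chron drift n→278
= 2135-07-10
$ chron markday d→@prev
= 2135-07-10
$ chron mhop n→-22
= 2133-09-10
$ chron markday d→@prev
= 2133-09-10
$ chron drift n→15
= 2133-09-25
$ chron yhop n→-10
= 2123-09-25
$ boxtree pen p→/slefirn c→cugi
= overwrote
$ boxtree pen p→/fern c→snuprapla
= created
$ chron closeout
= 2123-09-30
$ boxtree readout p→/fern
= snuprapla
$ chron markday d→2264-02-14
= 2264-02-14
$ chron weekday
= Sunday

Answer: 2133-09-10


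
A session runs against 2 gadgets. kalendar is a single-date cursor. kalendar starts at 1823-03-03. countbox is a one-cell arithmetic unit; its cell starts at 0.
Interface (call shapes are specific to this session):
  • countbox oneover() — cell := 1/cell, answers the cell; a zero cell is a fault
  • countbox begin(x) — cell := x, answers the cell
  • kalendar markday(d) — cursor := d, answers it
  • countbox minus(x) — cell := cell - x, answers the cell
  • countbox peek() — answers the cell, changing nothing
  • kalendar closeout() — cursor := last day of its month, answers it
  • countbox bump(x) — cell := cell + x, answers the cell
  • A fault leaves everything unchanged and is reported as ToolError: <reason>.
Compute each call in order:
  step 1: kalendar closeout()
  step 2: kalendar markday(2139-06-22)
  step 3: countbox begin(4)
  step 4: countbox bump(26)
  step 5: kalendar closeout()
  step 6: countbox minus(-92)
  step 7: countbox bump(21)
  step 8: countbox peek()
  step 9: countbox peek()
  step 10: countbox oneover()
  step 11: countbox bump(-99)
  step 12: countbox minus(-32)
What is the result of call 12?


Answer: -9580/143

Derivation:
-- kalendar closeout() == 1823-03-31
-- kalendar markday(d: 2139-06-22) == 2139-06-22
-- countbox begin(x: 4) == 4
-- countbox bump(x: 26) == 30
-- kalendar closeout() == 2139-06-30
-- countbox minus(x: -92) == 122
-- countbox bump(x: 21) == 143
-- countbox peek() == 143
-- countbox peek() == 143
-- countbox oneover() == 1/143
-- countbox bump(x: -99) == -14156/143
-- countbox minus(x: -32) == -9580/143


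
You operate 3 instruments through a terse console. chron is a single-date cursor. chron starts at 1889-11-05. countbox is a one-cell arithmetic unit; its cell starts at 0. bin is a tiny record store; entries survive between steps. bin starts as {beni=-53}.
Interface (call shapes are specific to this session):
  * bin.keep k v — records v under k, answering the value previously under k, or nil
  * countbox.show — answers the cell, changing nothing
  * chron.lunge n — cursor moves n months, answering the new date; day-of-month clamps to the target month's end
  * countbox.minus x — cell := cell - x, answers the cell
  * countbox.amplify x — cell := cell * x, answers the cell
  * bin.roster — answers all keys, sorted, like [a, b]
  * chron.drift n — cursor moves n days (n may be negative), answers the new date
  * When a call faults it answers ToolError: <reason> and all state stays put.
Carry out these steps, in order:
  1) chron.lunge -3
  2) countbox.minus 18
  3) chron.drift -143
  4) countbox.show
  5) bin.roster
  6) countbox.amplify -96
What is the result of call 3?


Answer: 1889-03-15

Derivation:
// 1. lunge(n=-3) == 1889-08-05
// 2. minus(x=18) == -18
// 3. drift(n=-143) == 1889-03-15
// 4. show() == -18
// 5. roster() == [beni]
// 6. amplify(x=-96) == 1728


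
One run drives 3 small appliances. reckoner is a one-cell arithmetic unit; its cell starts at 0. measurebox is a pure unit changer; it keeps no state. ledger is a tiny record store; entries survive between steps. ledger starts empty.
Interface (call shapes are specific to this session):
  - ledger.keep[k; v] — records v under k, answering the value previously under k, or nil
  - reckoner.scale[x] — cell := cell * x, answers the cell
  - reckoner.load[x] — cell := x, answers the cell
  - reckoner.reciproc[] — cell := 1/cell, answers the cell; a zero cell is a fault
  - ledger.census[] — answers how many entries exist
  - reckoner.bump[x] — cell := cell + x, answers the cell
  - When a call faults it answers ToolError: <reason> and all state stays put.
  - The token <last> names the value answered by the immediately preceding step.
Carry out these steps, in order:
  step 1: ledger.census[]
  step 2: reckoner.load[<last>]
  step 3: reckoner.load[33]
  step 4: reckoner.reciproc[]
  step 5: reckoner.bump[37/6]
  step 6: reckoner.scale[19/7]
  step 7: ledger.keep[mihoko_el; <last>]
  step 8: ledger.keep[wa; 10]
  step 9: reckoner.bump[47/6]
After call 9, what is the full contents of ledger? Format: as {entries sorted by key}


·→ census()
·← 0
·→ load(x: <last>)
·← 0
·→ load(x: 33)
·← 33
·→ reciproc()
·← 1/33
·→ bump(x: 37/6)
·← 409/66
·→ scale(x: 19/7)
·← 7771/462
·→ keep(k: mihoko_el, v: <last>)
·← nil
·→ keep(k: wa, v: 10)
·← nil
·→ bump(x: 47/6)
·← 5695/231

Answer: {mihoko_el=7771/462, wa=10}


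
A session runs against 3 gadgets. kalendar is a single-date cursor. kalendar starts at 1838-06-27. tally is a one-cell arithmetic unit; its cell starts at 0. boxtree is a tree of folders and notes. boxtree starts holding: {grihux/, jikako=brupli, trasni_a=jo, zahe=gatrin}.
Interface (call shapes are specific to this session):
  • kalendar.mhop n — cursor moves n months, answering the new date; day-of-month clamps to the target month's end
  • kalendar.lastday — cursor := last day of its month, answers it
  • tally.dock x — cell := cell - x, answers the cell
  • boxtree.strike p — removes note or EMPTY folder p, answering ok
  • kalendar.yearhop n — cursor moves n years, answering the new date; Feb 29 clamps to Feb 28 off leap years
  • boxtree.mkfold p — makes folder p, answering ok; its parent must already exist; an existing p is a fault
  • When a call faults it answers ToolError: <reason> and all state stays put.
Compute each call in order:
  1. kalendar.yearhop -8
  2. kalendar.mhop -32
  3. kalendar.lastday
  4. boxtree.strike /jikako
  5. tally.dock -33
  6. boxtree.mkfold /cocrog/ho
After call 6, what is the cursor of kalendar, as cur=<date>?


CALL kalendar.yearhop[n: -8]
RET  1830-06-27
CALL kalendar.mhop[n: -32]
RET  1827-10-27
CALL kalendar.lastday[]
RET  1827-10-31
CALL boxtree.strike[p: /jikako]
RET  ok
CALL tally.dock[x: -33]
RET  33
CALL boxtree.mkfold[p: /cocrog/ho]
RET  ToolError: no parent

Answer: cur=1827-10-31


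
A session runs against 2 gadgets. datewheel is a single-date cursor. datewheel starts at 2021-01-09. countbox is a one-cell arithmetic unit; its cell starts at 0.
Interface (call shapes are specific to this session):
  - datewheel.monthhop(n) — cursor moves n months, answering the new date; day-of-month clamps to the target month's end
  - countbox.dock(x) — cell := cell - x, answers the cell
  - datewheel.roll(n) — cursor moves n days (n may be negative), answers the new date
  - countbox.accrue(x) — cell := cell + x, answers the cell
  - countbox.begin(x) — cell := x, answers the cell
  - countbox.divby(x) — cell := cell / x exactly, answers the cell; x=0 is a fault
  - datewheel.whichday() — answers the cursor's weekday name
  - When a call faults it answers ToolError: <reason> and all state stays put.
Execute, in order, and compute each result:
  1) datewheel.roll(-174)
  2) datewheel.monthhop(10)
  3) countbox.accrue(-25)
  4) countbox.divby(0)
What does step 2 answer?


Answer: 2021-05-19

Derivation:
$ roll n: -174
  2020-07-19
$ monthhop n: 10
  2021-05-19
$ accrue x: -25
  -25
$ divby x: 0
  ToolError: division by zero


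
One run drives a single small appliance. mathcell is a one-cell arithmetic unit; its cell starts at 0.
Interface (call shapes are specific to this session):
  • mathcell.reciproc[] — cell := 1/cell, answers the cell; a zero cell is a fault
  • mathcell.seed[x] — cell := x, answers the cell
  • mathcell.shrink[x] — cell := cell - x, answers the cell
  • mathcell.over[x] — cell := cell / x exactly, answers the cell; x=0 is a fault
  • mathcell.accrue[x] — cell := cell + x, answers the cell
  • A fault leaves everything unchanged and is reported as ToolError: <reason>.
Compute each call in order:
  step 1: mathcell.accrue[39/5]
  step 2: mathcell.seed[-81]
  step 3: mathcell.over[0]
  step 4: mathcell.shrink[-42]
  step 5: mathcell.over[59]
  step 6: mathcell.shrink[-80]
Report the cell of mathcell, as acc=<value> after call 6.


I call mathcell.accrue(x=39/5), → 39/5.
Using mathcell.seed(x=-81), yielding -81.
Calling mathcell.over(x=0): ToolError: division by zero.
Calling mathcell.shrink(x=-42), and observe -39.
I run mathcell.over(x=59), and get -39/59.
Then mathcell.shrink(x=-80), and get 4681/59.

Answer: acc=4681/59


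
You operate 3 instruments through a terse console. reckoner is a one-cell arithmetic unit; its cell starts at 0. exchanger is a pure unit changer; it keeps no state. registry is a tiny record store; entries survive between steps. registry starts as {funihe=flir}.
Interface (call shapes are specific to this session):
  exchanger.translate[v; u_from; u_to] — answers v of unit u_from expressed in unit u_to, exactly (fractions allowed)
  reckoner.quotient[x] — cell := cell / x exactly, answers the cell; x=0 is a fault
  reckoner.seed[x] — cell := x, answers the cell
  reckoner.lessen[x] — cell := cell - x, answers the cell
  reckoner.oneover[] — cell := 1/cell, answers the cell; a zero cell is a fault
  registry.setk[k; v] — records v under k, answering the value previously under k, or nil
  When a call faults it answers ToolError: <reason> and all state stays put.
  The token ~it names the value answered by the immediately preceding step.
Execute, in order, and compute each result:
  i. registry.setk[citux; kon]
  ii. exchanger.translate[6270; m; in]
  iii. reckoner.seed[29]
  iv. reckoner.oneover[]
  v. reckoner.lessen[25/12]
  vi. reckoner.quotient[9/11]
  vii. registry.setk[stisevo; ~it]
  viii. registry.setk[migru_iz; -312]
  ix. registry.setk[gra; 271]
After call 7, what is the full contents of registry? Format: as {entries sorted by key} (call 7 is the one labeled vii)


I call setk(k: citux, v: kon), → nil.
I call translate(v: 6270, u_from: m, u_to: in), which returns 31350000/127.
Invoking seed(x: 29), giving 29.
I run oneover(): 1/29.
I run lessen(x: 25/12), which returns -713/348.
I call quotient(x: 9/11), yielding -7843/3132.
Then setk(k: stisevo, v: ~it), giving nil.
I call setk(k: migru_iz, v: -312), and see nil.
Calling setk(k: gra, v: 271), and observe nil.

Answer: {citux=kon, funihe=flir, stisevo=-7843/3132}


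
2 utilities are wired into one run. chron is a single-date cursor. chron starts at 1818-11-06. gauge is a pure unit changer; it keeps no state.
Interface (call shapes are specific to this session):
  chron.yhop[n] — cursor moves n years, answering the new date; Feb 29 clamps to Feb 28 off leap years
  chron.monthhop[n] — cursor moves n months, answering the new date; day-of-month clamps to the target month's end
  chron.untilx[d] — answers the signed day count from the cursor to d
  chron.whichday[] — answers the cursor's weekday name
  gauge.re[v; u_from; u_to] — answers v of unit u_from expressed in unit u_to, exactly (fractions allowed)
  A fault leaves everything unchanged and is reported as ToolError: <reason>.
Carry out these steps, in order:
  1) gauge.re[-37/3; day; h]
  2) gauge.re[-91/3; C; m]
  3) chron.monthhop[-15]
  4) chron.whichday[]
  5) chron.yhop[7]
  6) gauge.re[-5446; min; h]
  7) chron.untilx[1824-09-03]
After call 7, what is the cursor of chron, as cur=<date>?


Answer: cur=1824-08-06

Derivation:
% gauge.re v: -37/3 u_from: day u_to: h
:: -296
% gauge.re v: -91/3 u_from: C u_to: m
:: ToolError: incompatible units
% chron.monthhop n: -15
:: 1817-08-06
% chron.whichday
:: Wednesday
% chron.yhop n: 7
:: 1824-08-06
% gauge.re v: -5446 u_from: min u_to: h
:: -2723/30
% chron.untilx d: 1824-09-03
:: 28


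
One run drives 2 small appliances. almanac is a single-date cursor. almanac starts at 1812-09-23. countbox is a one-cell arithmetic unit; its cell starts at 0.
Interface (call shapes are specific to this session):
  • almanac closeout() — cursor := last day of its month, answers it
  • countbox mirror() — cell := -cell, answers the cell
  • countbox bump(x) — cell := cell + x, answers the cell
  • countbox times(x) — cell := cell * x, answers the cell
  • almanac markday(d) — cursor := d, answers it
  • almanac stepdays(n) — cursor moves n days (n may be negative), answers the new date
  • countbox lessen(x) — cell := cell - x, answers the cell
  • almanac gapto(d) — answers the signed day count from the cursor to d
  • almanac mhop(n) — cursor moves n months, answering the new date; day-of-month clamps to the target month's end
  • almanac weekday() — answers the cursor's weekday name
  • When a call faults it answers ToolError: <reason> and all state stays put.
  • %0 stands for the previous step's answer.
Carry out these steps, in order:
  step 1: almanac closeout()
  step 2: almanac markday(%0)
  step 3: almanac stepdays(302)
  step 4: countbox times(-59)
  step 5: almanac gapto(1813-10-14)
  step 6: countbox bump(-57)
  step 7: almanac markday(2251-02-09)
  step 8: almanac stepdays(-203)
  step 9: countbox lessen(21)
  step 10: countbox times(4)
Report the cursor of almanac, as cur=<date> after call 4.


Step: almanac closeout[]
Result: 1812-09-30
Step: almanac markday[%0]
Result: 1812-09-30
Step: almanac stepdays[302]
Result: 1813-07-29
Step: countbox times[-59]
Result: 0
Step: almanac gapto[1813-10-14]
Result: 77
Step: countbox bump[-57]
Result: -57
Step: almanac markday[2251-02-09]
Result: 2251-02-09
Step: almanac stepdays[-203]
Result: 2250-07-21
Step: countbox lessen[21]
Result: -78
Step: countbox times[4]
Result: -312

Answer: cur=1813-07-29


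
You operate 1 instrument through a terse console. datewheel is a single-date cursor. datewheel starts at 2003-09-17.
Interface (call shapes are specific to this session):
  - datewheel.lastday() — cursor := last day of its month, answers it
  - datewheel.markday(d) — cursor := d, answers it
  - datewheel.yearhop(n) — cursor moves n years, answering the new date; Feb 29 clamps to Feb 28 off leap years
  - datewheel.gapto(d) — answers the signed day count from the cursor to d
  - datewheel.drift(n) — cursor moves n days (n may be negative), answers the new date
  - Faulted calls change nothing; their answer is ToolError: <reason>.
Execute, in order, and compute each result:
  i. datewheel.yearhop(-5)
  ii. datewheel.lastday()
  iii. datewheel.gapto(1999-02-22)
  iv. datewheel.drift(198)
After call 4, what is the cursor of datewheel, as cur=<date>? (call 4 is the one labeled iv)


Answer: cur=1999-04-16

Derivation:
·→ yearhop(n: -5)
·← 1998-09-17
·→ lastday()
·← 1998-09-30
·→ gapto(d: 1999-02-22)
·← 145
·→ drift(n: 198)
·← 1999-04-16


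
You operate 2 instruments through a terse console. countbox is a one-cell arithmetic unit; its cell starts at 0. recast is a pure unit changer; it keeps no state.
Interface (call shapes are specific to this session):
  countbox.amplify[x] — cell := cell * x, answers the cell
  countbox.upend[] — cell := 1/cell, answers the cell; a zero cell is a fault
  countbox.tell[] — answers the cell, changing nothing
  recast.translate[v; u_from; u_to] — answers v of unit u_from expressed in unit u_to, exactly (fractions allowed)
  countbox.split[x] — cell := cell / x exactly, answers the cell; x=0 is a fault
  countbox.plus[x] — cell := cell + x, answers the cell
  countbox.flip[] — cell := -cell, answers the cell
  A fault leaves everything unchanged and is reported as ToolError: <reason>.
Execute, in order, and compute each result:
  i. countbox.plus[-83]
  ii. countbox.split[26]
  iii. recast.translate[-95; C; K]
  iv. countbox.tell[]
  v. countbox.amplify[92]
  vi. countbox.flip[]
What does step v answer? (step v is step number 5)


;; 1. countbox.plus(x='-83') => -83
;; 2. countbox.split(x='26') => -83/26
;; 3. recast.translate(v='-95', u_from='C', u_to='K') => 3563/20
;; 4. countbox.tell() => -83/26
;; 5. countbox.amplify(x='92') => -3818/13
;; 6. countbox.flip() => 3818/13

Answer: -3818/13


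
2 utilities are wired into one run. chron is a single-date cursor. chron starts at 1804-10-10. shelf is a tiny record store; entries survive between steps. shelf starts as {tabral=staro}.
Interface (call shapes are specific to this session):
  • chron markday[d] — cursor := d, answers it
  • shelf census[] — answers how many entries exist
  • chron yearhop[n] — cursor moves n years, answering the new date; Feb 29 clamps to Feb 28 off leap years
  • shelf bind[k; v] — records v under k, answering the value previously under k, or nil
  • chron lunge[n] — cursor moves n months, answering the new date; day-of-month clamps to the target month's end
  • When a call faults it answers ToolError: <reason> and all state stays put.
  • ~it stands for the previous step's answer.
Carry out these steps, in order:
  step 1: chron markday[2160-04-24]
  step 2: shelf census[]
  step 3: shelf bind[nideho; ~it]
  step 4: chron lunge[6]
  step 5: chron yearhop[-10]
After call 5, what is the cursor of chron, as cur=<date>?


Answer: cur=2150-10-24

Derivation:
-- 1. chron markday(d→2160-04-24) -> 2160-04-24
-- 2. shelf census() -> 1
-- 3. shelf bind(k→nideho, v→~it) -> nil
-- 4. chron lunge(n→6) -> 2160-10-24
-- 5. chron yearhop(n→-10) -> 2150-10-24


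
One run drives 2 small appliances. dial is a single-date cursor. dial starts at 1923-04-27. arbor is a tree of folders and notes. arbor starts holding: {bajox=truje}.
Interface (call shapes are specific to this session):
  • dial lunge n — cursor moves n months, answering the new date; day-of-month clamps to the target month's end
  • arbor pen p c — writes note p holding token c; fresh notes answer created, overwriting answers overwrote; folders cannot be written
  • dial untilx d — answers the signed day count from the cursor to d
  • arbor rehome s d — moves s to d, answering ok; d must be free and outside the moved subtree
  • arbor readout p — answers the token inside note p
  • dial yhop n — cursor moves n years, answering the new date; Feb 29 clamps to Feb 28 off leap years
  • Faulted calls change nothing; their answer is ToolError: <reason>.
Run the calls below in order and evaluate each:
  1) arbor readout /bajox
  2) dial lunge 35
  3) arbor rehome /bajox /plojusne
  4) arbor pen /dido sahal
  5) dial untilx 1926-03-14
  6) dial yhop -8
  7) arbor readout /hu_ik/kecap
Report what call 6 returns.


Do: arbor readout[p: /bajox]
See: truje
Do: dial lunge[n: 35]
See: 1926-03-27
Do: arbor rehome[s: /bajox; d: /plojusne]
See: ok
Do: arbor pen[p: /dido; c: sahal]
See: created
Do: dial untilx[d: 1926-03-14]
See: -13
Do: dial yhop[n: -8]
See: 1918-03-27
Do: arbor readout[p: /hu_ik/kecap]
See: ToolError: not found

Answer: 1918-03-27


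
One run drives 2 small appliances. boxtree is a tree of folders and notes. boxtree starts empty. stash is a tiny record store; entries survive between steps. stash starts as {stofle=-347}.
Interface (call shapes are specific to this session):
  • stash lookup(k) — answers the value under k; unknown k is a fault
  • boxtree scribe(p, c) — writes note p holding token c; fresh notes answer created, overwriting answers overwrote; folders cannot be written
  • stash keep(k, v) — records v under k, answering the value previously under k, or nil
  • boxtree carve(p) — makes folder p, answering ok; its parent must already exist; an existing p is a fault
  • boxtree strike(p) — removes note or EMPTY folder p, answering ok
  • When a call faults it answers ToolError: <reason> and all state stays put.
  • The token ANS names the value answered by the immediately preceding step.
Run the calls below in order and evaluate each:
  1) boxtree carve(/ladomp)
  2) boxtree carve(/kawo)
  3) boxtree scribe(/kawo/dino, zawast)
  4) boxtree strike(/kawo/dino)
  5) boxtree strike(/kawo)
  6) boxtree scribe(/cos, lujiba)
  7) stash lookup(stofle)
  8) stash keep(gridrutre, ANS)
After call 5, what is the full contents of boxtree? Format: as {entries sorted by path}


Answer: {ladomp/}

Derivation:
Then boxtree carve using p='/ladomp', which returns ok.
Using boxtree carve using p='/kawo', — result: ok.
Then boxtree scribe using p='/kawo/dino', c='zawast', — result: created.
I call boxtree strike using p='/kawo/dino', and see ok.
I try boxtree strike using p='/kawo', yielding ok.
I run boxtree scribe using p='/cos', c='lujiba': created.
I try stash lookup using k='stofle', yielding -347.
Using stash keep using k='gridrutre', v='ANS', which returns nil.


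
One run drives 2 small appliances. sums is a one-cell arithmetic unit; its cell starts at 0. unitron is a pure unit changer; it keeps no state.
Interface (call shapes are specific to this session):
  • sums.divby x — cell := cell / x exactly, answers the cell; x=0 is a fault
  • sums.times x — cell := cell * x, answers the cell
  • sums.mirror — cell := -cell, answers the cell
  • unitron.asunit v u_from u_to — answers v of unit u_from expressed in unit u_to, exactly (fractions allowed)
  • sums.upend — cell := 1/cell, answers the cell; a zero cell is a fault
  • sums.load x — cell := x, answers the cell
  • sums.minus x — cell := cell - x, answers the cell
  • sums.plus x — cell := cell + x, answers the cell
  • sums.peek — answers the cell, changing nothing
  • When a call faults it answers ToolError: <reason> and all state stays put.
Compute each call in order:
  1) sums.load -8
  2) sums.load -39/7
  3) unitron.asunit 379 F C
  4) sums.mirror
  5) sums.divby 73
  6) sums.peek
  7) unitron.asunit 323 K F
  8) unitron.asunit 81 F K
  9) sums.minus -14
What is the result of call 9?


CALL sums.load[x='-8']
RET  -8
CALL sums.load[x='-39/7']
RET  -39/7
CALL unitron.asunit[v='379'; u_from='F'; u_to='C']
RET  1735/9
CALL sums.mirror[]
RET  39/7
CALL sums.divby[x='73']
RET  39/511
CALL sums.peek[]
RET  39/511
CALL unitron.asunit[v='323'; u_from='K'; u_to='F']
RET  12173/100
CALL unitron.asunit[v='81'; u_from='F'; u_to='K']
RET  54067/180
CALL sums.minus[x='-14']
RET  7193/511

Answer: 7193/511


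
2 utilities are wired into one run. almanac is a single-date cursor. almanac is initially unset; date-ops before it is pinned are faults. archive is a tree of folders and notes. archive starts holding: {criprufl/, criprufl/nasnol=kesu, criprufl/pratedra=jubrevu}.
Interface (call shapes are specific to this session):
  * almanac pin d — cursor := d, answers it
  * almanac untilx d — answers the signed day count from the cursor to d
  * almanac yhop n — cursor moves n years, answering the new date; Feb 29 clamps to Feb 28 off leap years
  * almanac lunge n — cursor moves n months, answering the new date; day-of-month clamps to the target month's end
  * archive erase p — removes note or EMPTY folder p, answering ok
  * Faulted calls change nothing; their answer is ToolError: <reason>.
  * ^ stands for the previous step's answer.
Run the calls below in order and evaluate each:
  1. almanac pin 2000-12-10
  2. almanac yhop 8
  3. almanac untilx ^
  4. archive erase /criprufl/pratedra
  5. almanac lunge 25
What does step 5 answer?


# almanac pin(d: 2000-12-10) -> 2000-12-10
# almanac yhop(n: 8) -> 2008-12-10
# almanac untilx(d: ^) -> 0
# archive erase(p: /criprufl/pratedra) -> ok
# almanac lunge(n: 25) -> 2011-01-10

Answer: 2011-01-10


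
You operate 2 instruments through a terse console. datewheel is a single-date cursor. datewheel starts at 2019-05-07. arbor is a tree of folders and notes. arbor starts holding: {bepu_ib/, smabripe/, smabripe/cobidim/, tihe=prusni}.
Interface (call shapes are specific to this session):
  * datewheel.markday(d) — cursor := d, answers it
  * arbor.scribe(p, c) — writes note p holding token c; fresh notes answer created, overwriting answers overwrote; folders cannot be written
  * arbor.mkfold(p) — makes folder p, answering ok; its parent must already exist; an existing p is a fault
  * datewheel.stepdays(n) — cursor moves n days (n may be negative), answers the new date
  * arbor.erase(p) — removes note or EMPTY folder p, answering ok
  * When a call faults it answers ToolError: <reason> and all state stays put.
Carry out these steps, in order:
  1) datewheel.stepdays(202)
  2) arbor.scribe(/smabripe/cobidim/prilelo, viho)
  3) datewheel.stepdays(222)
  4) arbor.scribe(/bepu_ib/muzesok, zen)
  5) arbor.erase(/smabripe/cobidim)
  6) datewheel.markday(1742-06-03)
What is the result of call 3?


! 1. stepdays(n=202) == 2019-11-25
! 2. scribe(p=/smabripe/cobidim/prilelo, c=viho) == created
! 3. stepdays(n=222) == 2020-07-04
! 4. scribe(p=/bepu_ib/muzesok, c=zen) == created
! 5. erase(p=/smabripe/cobidim) == ToolError: not empty
! 6. markday(d=1742-06-03) == 1742-06-03

Answer: 2020-07-04


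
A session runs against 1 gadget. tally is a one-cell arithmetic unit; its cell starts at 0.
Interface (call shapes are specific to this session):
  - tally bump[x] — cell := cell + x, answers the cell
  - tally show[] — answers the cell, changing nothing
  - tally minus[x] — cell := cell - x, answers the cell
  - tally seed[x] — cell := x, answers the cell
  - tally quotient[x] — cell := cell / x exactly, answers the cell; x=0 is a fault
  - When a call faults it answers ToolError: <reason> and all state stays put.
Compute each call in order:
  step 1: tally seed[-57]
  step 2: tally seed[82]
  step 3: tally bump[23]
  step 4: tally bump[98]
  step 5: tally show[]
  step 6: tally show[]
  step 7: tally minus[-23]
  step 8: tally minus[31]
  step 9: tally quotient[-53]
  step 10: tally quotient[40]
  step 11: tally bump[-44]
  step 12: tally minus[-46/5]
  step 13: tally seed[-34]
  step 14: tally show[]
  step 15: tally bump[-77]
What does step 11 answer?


>> tally seed(-57)
<< -57
>> tally seed(82)
<< 82
>> tally bump(23)
<< 105
>> tally bump(98)
<< 203
>> tally show()
<< 203
>> tally show()
<< 203
>> tally minus(-23)
<< 226
>> tally minus(31)
<< 195
>> tally quotient(-53)
<< -195/53
>> tally quotient(40)
<< -39/424
>> tally bump(-44)
<< -18695/424
>> tally minus(-46/5)
<< -73971/2120
>> tally seed(-34)
<< -34
>> tally show()
<< -34
>> tally bump(-77)
<< -111

Answer: -18695/424


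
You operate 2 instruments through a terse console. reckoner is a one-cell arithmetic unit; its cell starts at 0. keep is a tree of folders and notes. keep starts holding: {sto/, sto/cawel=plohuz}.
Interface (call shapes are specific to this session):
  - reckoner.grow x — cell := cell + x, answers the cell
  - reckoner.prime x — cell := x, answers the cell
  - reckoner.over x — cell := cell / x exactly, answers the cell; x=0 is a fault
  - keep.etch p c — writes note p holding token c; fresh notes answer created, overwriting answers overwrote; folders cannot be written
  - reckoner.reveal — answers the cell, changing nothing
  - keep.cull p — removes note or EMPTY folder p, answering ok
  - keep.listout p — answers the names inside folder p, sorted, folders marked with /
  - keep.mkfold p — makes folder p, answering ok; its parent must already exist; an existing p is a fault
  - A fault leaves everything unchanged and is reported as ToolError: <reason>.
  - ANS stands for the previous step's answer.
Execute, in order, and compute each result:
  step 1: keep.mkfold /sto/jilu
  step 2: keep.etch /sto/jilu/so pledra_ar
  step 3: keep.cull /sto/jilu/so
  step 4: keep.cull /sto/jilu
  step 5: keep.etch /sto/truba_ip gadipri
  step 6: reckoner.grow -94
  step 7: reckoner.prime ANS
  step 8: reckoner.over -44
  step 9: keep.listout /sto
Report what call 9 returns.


Answer: [cawel, truba_ip]

Derivation:
-- 1. keep.mkfold(p: /sto/jilu) == ok
-- 2. keep.etch(p: /sto/jilu/so, c: pledra_ar) == created
-- 3. keep.cull(p: /sto/jilu/so) == ok
-- 4. keep.cull(p: /sto/jilu) == ok
-- 5. keep.etch(p: /sto/truba_ip, c: gadipri) == created
-- 6. reckoner.grow(x: -94) == -94
-- 7. reckoner.prime(x: ANS) == -94
-- 8. reckoner.over(x: -44) == 47/22
-- 9. keep.listout(p: /sto) == [cawel, truba_ip]


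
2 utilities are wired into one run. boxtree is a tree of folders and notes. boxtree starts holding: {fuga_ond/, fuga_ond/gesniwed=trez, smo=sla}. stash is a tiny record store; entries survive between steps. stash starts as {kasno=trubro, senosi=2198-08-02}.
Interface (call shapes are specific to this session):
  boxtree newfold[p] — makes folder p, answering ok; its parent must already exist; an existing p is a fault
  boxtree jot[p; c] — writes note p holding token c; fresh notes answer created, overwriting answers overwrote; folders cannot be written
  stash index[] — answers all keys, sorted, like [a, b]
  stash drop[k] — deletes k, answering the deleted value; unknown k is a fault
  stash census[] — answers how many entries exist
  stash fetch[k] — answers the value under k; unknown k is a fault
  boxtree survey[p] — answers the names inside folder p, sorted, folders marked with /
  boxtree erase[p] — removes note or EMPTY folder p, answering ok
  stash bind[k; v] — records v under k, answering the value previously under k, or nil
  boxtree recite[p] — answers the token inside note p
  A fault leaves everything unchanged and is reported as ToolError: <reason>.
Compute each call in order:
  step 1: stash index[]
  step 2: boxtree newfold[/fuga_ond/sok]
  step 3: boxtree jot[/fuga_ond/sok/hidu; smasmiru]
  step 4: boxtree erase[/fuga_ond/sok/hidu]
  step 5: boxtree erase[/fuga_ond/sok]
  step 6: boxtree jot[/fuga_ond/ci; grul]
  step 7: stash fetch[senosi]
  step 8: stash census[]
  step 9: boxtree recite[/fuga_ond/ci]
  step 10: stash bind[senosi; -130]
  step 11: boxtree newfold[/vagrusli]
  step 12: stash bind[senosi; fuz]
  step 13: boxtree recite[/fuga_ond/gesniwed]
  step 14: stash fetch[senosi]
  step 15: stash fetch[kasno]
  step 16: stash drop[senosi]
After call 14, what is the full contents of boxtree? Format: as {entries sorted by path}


CALL stash index[]
RET  [kasno, senosi]
CALL boxtree newfold[/fuga_ond/sok]
RET  ok
CALL boxtree jot[/fuga_ond/sok/hidu; smasmiru]
RET  created
CALL boxtree erase[/fuga_ond/sok/hidu]
RET  ok
CALL boxtree erase[/fuga_ond/sok]
RET  ok
CALL boxtree jot[/fuga_ond/ci; grul]
RET  created
CALL stash fetch[senosi]
RET  2198-08-02
CALL stash census[]
RET  2
CALL boxtree recite[/fuga_ond/ci]
RET  grul
CALL stash bind[senosi; -130]
RET  2198-08-02
CALL boxtree newfold[/vagrusli]
RET  ok
CALL stash bind[senosi; fuz]
RET  -130
CALL boxtree recite[/fuga_ond/gesniwed]
RET  trez
CALL stash fetch[senosi]
RET  fuz
CALL stash fetch[kasno]
RET  trubro
CALL stash drop[senosi]
RET  fuz

Answer: {fuga_ond/, fuga_ond/ci=grul, fuga_ond/gesniwed=trez, smo=sla, vagrusli/}
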